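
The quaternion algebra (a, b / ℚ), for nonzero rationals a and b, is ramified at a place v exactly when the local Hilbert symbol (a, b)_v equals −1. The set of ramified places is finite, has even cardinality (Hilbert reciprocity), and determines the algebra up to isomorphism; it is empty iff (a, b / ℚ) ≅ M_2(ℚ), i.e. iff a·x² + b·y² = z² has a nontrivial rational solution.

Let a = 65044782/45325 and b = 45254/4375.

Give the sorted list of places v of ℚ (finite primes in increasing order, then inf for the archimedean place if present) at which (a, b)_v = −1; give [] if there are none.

(a, b) ≡ (56166, 2618) mod (ℚ^×)²; places V = {2, 3, 5, 7, 11, 17, 23, 37, ∞}.
(a,b)_17: α=0, u≡15; β=1, v≡13 (mod 17); (15|17)=+1, (13|17)=+1; sign (−1)^0·+1^1·+1^0 = +1.
(a,b)_2: α=1, β=1; u≡3, v≡5 (mod 8); ε(u)ε(v)=1·0, αω(v)=1·1, βω(u)=1·1; sum ≡ 0  ⇒  +1.
(a,b)_5: α=-2, u≡4; β=-4, v≡2 (mod 5); (4|5)=+1, (2|5)=-1; sign (−1)^0·+1^-4·-1^-2 = +1.
(a,b)_11: α=1, u≡7; β=3, v≡7 (mod 11); (7|11)=-1, (7|11)=-1; sign (−1)^1·-1^3·-1^1 = -1.
(a,b)_37: α=-1, u≡10; β=0, v≡25 (mod 37); (10|37)=+1, (25|37)=+1; sign (−1)^0·+1^0·+1^-1 = +1.
(a,b)_23: α=3, u≡16; β=0, v≡21 (mod 23); (16|23)=+1, (21|23)=-1; sign (−1)^0·+1^0·-1^3 = -1.
(a,b)_7: α=-2, u≡5; β=-1, v≡3 (mod 7); (5|7)=-1, (3|7)=-1; sign (−1)^0·-1^-1·-1^-2 = -1.
(a,b)_∞: sgn(56166)=+, sgn(2618)=+, so +1.
(a,b)_3: α=5, u≡2; β=0, v≡2 (mod 3); (2|3)=-1, (2|3)=-1; sign (−1)^0·-1^0·-1^5 = -1.
Ram(56166, 2618) = {3, 7, 11, 23}; no ℚ_3-point on the conic.

[3, 7, 11, 23]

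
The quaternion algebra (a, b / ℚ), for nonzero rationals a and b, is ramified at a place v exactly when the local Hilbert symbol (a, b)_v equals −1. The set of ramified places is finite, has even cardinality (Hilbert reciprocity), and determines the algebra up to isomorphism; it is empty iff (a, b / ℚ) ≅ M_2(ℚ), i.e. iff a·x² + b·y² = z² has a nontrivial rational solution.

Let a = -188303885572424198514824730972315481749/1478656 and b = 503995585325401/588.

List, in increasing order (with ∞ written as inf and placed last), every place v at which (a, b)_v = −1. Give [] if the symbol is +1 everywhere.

Mod squares: a ≡ -681421, b ≡ 806403. Check v ∈ {∞, 2, 3, 7, 13, 19, 23, 29, 31, 43, 53}.
v=13: a=13^3·(≡4), b=13^1·(≡5) mod 13; (4|13)=+1, (5|13)=-1; (−1)^{3·1·6}·(+1)^1·(-1)^3 = -1.
v=43: a=43^5·(≡2), b=43^2·(≡36) mod 43; (2|43)=-1, (36|43)=+1; (−1)^{5·2·21}·(-1)^2·(+1)^5 = +1.
v=∞: -681421 < 0 and 806403 > 0  ⇒  (a,b)_∞ = +1.
v=3: a=3^10·(≡2), b=3^-1·(≡1) mod 3; (2|3)=-1, (1|3)=+1; (−1)^{10·-1·1}·(-1)^-1·(+1)^10 = -1.
v=29: a=29^2·(≡10), b=29^1·(≡7) mod 29; (10|29)=-1, (7|29)=+1; (−1)^{2·1·14}·(-1)^1·(+1)^2 = -1.
v=53: a=53^5·(≡27), b=53^2·(≡32) mod 53; (27|53)=-1, (32|53)=-1; (−1)^{5·2·26}·(-1)^2·(-1)^5 = -1.
v=7: a=7^4·(≡4), b=7^-2·(≡3) mod 7; (4|7)=+1, (3|7)=-1; (−1)^{4·-2·3}·(+1)^-2·(-1)^4 = +1.
v=2: v_2(a)=-12, v_2(b)=-2; units ≡ 3, 3 (mod 8); ε·ε+αω+βω = 1·1+-12·1+-2·1 ≡ 1  ⇒  (a,b)_2 = -1.
v=23: a=23^3·(≡17), b=23^1·(≡13) mod 23; (17|23)=-1, (13|23)=+1; (−1)^{3·1·11}·(-1)^1·(+1)^3 = +1.
v=31: a=31^2·(≡27), b=31^1·(≡14) mod 31; (27|31)=-1, (14|31)=+1; (−1)^{2·1·15}·(-1)^1·(+1)^2 = -1.
v=19: a=19^-2·(≡15), b=19^2·(≡11) mod 19; (15|19)=-1, (11|19)=+1; (−1)^{-2·2·9}·(-1)^2·(+1)^-2 = +1.
|Ram(-681421, 806403)| = 6, even; anisotropic at {2, 3, 13, 29, 31, 53}.

[2, 3, 13, 29, 31, 53]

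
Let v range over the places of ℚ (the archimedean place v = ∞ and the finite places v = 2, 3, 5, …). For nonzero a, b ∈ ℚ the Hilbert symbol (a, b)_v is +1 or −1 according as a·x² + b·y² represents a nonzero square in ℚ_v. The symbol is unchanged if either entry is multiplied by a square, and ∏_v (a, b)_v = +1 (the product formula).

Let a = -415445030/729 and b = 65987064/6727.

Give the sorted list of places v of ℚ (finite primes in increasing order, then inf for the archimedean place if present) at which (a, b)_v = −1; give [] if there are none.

[2, 5, 7, 13]

(a, b) ≡ (-1430, 75922) mod (ℚ^×)²; places V = {2, 3, 5, 7, 11, 13, 17, 29, 31, ∞}.
(a,b)_5: α=1, u≡1; β=0, v≡2 (mod 5); (1|5)=+1, (2|5)=-1; sign (−1)^0·+1^0·-1^1 = -1.
(a,b)_31: α=0, u≡26; β=-2, v≡22 (mod 31); (26|31)=-1, (22|31)=-1; sign (−1)^0·-1^-2·-1^0 = +1.
(a,b)_2: α=1, β=3; u≡5, v≡1 (mod 8); ε(u)ε(v)=0·0, αω(v)=1·0, βω(u)=3·1; sum ≡ 1  ⇒  -1.
(a,b)_17: α=0, u≡8; β=1, v≡7 (mod 17); (8|17)=+1, (7|17)=-1; sign (−1)^0·+1^1·-1^0 = +1.
(a,b)_∞: sgn(-1430)=−, sgn(75922)=+, so +1.
(a,b)_3: α=-6, u≡1; β=2, v≡1 (mod 3); (1|3)=+1, (1|3)=+1; sign (−1)^0·+1^2·+1^-6 = +1.
(a,b)_29: α=0, u≡24; β=1, v≡11 (mod 29); (24|29)=+1, (11|29)=-1; sign (−1)^0·+1^1·-1^0 = +1.
(a,b)_7: α=4, u≡3; β=-1, v≡5 (mod 7); (3|7)=-1, (5|7)=-1; sign (−1)^0·-1^-1·-1^4 = -1.
(a,b)_13: α=1, u≡5; β=2, v≡11 (mod 13); (5|13)=-1, (11|13)=-1; sign (−1)^0·-1^2·-1^1 = -1.
(a,b)_11: α=3, u≡2; β=1, v≡3 (mod 11); (2|11)=-1, (3|11)=+1; sign (−1)^1·-1^1·+1^3 = +1.
Ram(-1430, 75922) = {2, 5, 7, 13}; no ℚ_2-point on the conic.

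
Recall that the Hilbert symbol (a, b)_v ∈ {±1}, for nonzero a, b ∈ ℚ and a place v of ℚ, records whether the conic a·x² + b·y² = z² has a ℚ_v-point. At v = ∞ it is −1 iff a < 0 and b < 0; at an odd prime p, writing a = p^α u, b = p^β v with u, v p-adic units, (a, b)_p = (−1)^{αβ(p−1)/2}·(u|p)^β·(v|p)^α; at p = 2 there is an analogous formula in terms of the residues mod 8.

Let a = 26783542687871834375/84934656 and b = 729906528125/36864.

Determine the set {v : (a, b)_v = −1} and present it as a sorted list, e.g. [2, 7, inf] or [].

[5, 17]

Mod squares: a ≡ 76415, b ≡ 5. Check v ∈ {∞, 2, 3, 5, 7, 17, 29, 31}.
v=∞: 76415 > 0 and 5 > 0  ⇒  (a,b)_∞ = +1.
v=29: a=29^3·(≡25), b=29^2·(≡23) mod 29; (25|29)=+1, (23|29)=+1; (−1)^{3·2·14}·(+1)^2·(+1)^3 = +1.
v=2: v_2(a)=-20, v_2(b)=-12; units ≡ 7, 5 (mod 8); ε·ε+αω+βω = 1·0+-20·1+-12·0 ≡ 0  ⇒  (a,b)_2 = +1.
v=3: a=3^-4·(≡2), b=3^-2·(≡2) mod 3; (2|3)=-1, (2|3)=-1; (−1)^{-4·-2·1}·(-1)^-2·(-1)^-4 = +1.
v=17: a=17^3·(≡7), b=17^2·(≡7) mod 17; (7|17)=-1, (7|17)=-1; (−1)^{3·2·8}·(-1)^2·(-1)^3 = -1.
v=7: a=7^4·(≡5), b=7^0·(≡6) mod 7; (5|7)=-1, (6|7)=-1; (−1)^{4·0·3}·(-1)^0·(-1)^4 = +1.
v=5: a=5^5·(≡2), b=5^5·(≡1) mod 5; (2|5)=-1, (1|5)=+1; (−1)^{5·5·2}·(-1)^5·(+1)^5 = -1.
v=31: a=31^3·(≡28), b=31^2·(≡14) mod 31; (28|31)=+1, (14|31)=+1; (−1)^{3·2·15}·(+1)^2·(+1)^3 = +1.
|Ram(76415, 5)| = 2, even; anisotropic at {5, 17}.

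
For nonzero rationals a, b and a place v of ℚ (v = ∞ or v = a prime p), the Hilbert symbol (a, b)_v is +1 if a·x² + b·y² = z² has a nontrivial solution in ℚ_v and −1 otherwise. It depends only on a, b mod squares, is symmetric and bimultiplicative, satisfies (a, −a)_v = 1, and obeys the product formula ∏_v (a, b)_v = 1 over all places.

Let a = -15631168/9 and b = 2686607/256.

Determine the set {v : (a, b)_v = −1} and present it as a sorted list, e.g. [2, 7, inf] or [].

Mod squares: a ≡ -244237, b ≡ 2686607. Check v ∈ {∞, 2, 3, 7, 11, 23, 37, 41}.
v=41: a=41^1·(≡24), b=41^1·(≡5) mod 41; (24|41)=-1, (5|41)=+1; (−1)^{1·1·20}·(-1)^1·(+1)^1 = -1.
v=7: a=7^1·(≡2), b=7^1·(≡3) mod 7; (2|7)=+1, (3|7)=-1; (−1)^{1·1·3}·(+1)^1·(-1)^1 = +1.
v=∞: -244237 < 0 and 2686607 > 0  ⇒  (a,b)_∞ = +1.
v=23: a=23^1·(≡14), b=23^1·(≡5) mod 23; (14|23)=-1, (5|23)=-1; (−1)^{1·1·11}·(-1)^1·(-1)^1 = -1.
v=11: a=11^0·(≡7), b=11^1·(≡5) mod 11; (7|11)=-1, (5|11)=+1; (−1)^{0·1·5}·(-1)^1·(+1)^0 = -1.
v=3: a=3^-2·(≡2), b=3^0·(≡2) mod 3; (2|3)=-1, (2|3)=-1; (−1)^{-2·0·1}·(-1)^0·(-1)^-2 = +1.
v=2: v_2(a)=6, v_2(b)=-8; units ≡ 3, 7 (mod 8); ε·ε+αω+βω = 1·1+6·0+-8·1 ≡ 1  ⇒  (a,b)_2 = -1.
v=37: a=37^1·(≡29), b=37^1·(≡19) mod 37; (29|37)=-1, (19|37)=-1; (−1)^{1·1·18}·(-1)^1·(-1)^1 = +1.
|Ram(-244237, 2686607)| = 4, even; anisotropic at {2, 11, 23, 41}.

[2, 11, 23, 41]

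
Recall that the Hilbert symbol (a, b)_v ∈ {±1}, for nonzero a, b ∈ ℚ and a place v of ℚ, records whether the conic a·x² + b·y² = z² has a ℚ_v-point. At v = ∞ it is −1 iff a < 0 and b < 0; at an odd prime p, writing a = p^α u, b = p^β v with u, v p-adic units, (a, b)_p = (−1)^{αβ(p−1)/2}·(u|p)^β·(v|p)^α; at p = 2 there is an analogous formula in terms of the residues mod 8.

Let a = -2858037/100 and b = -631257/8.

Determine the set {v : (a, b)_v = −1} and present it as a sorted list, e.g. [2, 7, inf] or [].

[7, 13, 47, inf]

Mod squares: a ≡ -7917, b ≡ -10434. Check v ∈ {∞, 2, 3, 5, 7, 11, 13, 19, 29, 37, 47}.
v=∞: -7917 < 0 and -10434 < 0  ⇒  (a,b)_∞ = -1.
v=7: a=7^1·(≡6), b=7^0·(≡3) mod 7; (6|7)=-1, (3|7)=-1; (−1)^{1·0·3}·(-1)^0·(-1)^1 = -1.
v=37: a=37^0·(≡21), b=37^1·(≡18) mod 37; (21|37)=+1, (18|37)=-1; (−1)^{0·1·18}·(+1)^1·(-1)^0 = +1.
v=3: a=3^1·(≡1), b=3^1·(≡2) mod 3; (1|3)=+1, (2|3)=-1; (−1)^{1·1·1}·(+1)^1·(-1)^1 = +1.
v=19: a=19^2·(≡5), b=19^0·(≡7) mod 19; (5|19)=+1, (7|19)=+1; (−1)^{2·0·9}·(+1)^0·(+1)^2 = +1.
v=29: a=29^1·(≡17), b=29^0·(≡20) mod 29; (17|29)=-1, (20|29)=+1; (−1)^{1·0·14}·(-1)^0·(+1)^1 = +1.
v=13: a=13^1·(≡8), b=13^0·(≡11) mod 13; (8|13)=-1, (11|13)=-1; (−1)^{1·0·6}·(-1)^0·(-1)^1 = -1.
v=11: a=11^0·(≡5), b=11^2·(≡1) mod 11; (5|11)=+1, (1|11)=+1; (−1)^{0·2·5}·(+1)^2·(+1)^0 = +1.
v=5: a=5^-2·(≡2), b=5^0·(≡1) mod 5; (2|5)=-1, (1|5)=+1; (−1)^{-2·0·2}·(-1)^0·(+1)^-2 = +1.
v=47: a=47^0·(≡29), b=47^1·(≡19) mod 47; (29|47)=-1, (19|47)=-1; (−1)^{0·1·23}·(-1)^1·(-1)^0 = -1.
v=2: v_2(a)=-2, v_2(b)=-3; units ≡ 3, 7 (mod 8); ε·ε+αω+βω = 1·1+-2·0+-3·1 ≡ 0  ⇒  (a,b)_2 = +1.
|Ram(-7917, -10434)| = 4, even; anisotropic at {7, 13, 47, ∞}.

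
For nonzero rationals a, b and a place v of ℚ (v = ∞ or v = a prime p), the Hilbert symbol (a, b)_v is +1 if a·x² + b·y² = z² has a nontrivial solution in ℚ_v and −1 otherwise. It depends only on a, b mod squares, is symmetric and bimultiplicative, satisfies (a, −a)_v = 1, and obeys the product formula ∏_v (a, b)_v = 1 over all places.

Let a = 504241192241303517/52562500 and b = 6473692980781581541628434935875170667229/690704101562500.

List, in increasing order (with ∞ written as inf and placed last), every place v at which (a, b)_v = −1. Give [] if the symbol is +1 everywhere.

[11, 13, 23, 43]

Mod squares: a ≡ 2313604293, b ≡ 2829. Check v ∈ {∞, 2, 3, 5, 7, 11, 13, 19, 23, 29, 37, 41, 43}.
v=43: a=43^1·(≡19), b=43^2·(≡39) mod 43; (19|43)=-1, (39|43)=-1; (−1)^{1·2·21}·(-1)^2·(-1)^1 = -1.
v=7: a=7^3·(≡1), b=7^6·(≡1) mod 7; (1|7)=+1, (1|7)=+1; (−1)^{3·6·3}·(+1)^6·(+1)^3 = +1.
v=11: a=11^1·(≡7), b=11^2·(≡8) mod 11; (7|11)=-1, (8|11)=-1; (−1)^{1·2·5}·(-1)^2·(-1)^1 = -1.
v=∞: 2313604293 > 0 and 2829 > 0  ⇒  (a,b)_∞ = +1.
v=2: v_2(a)=-2, v_2(b)=-2; units ≡ 5, 5 (mod 8); ε·ε+αω+βω = 0·0+-2·1+-2·1 ≡ 0  ⇒  (a,b)_2 = +1.
v=23: a=23^1·(≡9), b=23^3·(≡6) mod 23; (9|23)=+1, (6|23)=+1; (−1)^{1·3·11}·(+1)^3·(+1)^1 = -1.
v=37: a=37^2·(≡4), b=37^4·(≡24) mod 37; (4|37)=+1, (24|37)=-1; (−1)^{2·4·18}·(+1)^4·(-1)^2 = +1.
v=3: a=3^3·(≡2), b=3^9·(≡1) mod 3; (2|3)=-1, (1|3)=+1; (−1)^{3·9·1}·(-1)^9·(+1)^3 = +1.
v=13: a=13^1·(≡12), b=13^2·(≡2) mod 13; (12|13)=+1, (2|13)=-1; (−1)^{1·2·6}·(+1)^2·(-1)^1 = -1.
v=19: a=19^3·(≡18), b=19^6·(≡4) mod 19; (18|19)=-1, (4|19)=+1; (−1)^{3·6·9}·(-1)^6·(+1)^3 = +1.
v=41: a=41^1·(≡13), b=41^3·(≡38) mod 41; (13|41)=-1, (38|41)=-1; (−1)^{1·3·20}·(-1)^3·(-1)^1 = +1.
v=29: a=29^-2·(≡3), b=29^-4·(≡22) mod 29; (3|29)=-1, (22|29)=+1; (−1)^{-2·-4·14}·(-1)^-4·(+1)^-2 = +1.
v=5: a=5^-6·(≡3), b=5^-12·(≡1) mod 5; (3|5)=-1, (1|5)=+1; (−1)^{-6·-12·2}·(-1)^-12·(+1)^-6 = +1.
(2313604293, 2829 / ℚ) ramifies at {11, 13, 23, 43}: a division algebra.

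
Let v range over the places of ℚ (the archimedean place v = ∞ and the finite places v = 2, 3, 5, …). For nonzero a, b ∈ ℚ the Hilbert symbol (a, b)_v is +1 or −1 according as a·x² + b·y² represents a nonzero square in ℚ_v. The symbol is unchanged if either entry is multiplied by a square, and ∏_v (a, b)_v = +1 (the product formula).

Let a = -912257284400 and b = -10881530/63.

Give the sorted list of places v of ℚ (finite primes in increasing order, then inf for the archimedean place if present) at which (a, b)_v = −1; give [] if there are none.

[2, 7, 17, inf]

(a, b) ≡ (-11, -1190) mod (ℚ^×)²; places V = {2, 3, 5, 7, 11, 17, 23, ∞}.
(a,b)_5: α=2, u≡4; β=1, v≡3 (mod 5); (4|5)=+1, (3|5)=-1; sign (−1)^0·+1^1·-1^2 = +1.
(a,b)_17: α=2, u≡10; β=1, v≡8 (mod 17); (10|17)=-1, (8|17)=+1; sign (−1)^0·-1^1·+1^2 = -1.
(a,b)_23: α=0, u≡16; β=2, v≡9 (mod 23); (16|23)=+1, (9|23)=+1; sign (−1)^0·+1^2·+1^0 = +1.
(a,b)_11: α=5, u≡6; β=2, v≡9 (mod 11); (6|11)=-1, (9|11)=+1; sign (−1)^0·-1^2·+1^5 = +1.
(a,b)_3: α=0, u≡1; β=-2, v≡1 (mod 3); (1|3)=+1, (1|3)=+1; sign (−1)^0·+1^-2·+1^0 = +1.
(a,b)_∞: sgn(-11)=−, sgn(-1190)=−, so -1.
(a,b)_7: α=2, u≡3; β=-1, v≡6 (mod 7); (3|7)=-1, (6|7)=-1; sign (−1)^0·-1^-1·-1^2 = -1.
(a,b)_2: α=4, β=1; u≡5, v≡5 (mod 8); ε(u)ε(v)=0·0, αω(v)=4·1, βω(u)=1·1; sum ≡ 1  ⇒  -1.
(-11, -1190 / ℚ) ramifies at {2, 7, 17, ∞}: a division algebra.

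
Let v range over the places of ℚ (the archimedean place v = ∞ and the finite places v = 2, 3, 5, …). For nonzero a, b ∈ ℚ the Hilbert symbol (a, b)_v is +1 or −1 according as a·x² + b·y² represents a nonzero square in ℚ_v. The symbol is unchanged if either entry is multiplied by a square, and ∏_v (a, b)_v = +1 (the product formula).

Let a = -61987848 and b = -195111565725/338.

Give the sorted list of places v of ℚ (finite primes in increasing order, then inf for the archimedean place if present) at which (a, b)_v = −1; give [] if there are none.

(a, b) ≡ (-91698, -56202) mod (ℚ^×)²; places V = {2, 3, 5, 13, 17, 19, 29, 31, ∞}.
(a,b)_13: α=2, u≡3; β=-2, v≡1 (mod 13); (3|13)=+1, (1|13)=+1; sign (−1)^0·+1^-2·+1^2 = +1.
(a,b)_5: α=0, u≡2; β=2, v≡2 (mod 5); (2|5)=-1, (2|5)=-1; sign (−1)^0·-1^2·-1^0 = +1.
(a,b)_∞: sgn(-91698)=−, sgn(-56202)=−, so -1.
(a,b)_3: α=1, u≡1; β=1, v≡1 (mod 3); (1|3)=+1, (1|3)=+1; sign (−1)^1·+1^1·+1^1 = -1.
(a,b)_2: α=3, β=-1; u≡7, v≡3 (mod 8); ε(u)ε(v)=1·1, αω(v)=3·1, βω(u)=-1·0; sum ≡ 0  ⇒  +1.
(a,b)_17: α=1, u≡3; β=3, v≡8 (mod 17); (3|17)=-1, (8|17)=+1; sign (−1)^0·-1^3·+1^1 = -1.
(a,b)_19: α=0, u≡13; β=1, v≡11 (mod 19); (13|19)=-1, (11|19)=+1; sign (−1)^0·-1^1·+1^0 = -1.
(a,b)_29: α=1, u≡20; β=1, v≡25 (mod 29); (20|29)=+1, (25|29)=+1; sign (−1)^0·+1^1·+1^1 = +1.
(a,b)_31: α=1, u≡16; β=2, v≡10 (mod 31); (16|31)=+1, (10|31)=+1; sign (−1)^0·+1^2·+1^1 = +1.
(-91698, -56202 / ℚ) ramifies at {3, 17, 19, ∞}: a division algebra.

[3, 17, 19, inf]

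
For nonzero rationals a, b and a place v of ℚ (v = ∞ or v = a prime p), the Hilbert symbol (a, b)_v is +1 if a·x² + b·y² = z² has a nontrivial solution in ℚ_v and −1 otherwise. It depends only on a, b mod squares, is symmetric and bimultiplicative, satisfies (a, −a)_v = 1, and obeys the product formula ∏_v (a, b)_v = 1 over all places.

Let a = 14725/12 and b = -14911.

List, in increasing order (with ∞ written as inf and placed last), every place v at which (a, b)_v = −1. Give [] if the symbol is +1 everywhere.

Mod squares: a ≡ 1767, b ≡ -14911. Check v ∈ {∞, 2, 3, 5, 13, 19, 31, 37}.
v=∞: 1767 > 0 and -14911 < 0  ⇒  (a,b)_∞ = +1.
v=31: a=31^1·(≡6), b=31^1·(≡15) mod 31; (6|31)=-1, (15|31)=-1; (−1)^{1·1·15}·(-1)^1·(-1)^1 = -1.
v=5: a=5^2·(≡2), b=5^0·(≡4) mod 5; (2|5)=-1, (4|5)=+1; (−1)^{2·0·2}·(-1)^0·(+1)^2 = +1.
v=37: a=37^0·(≡3), b=37^1·(≡4) mod 37; (3|37)=+1, (4|37)=+1; (−1)^{0·1·18}·(+1)^1·(+1)^0 = +1.
v=2: v_2(a)=-2, v_2(b)=0; units ≡ 7, 1 (mod 8); ε·ε+αω+βω = 1·0+-2·0+0·0 ≡ 0  ⇒  (a,b)_2 = +1.
v=19: a=19^1·(≡6), b=19^0·(≡4) mod 19; (6|19)=+1, (4|19)=+1; (−1)^{1·0·9}·(+1)^0·(+1)^1 = +1.
v=3: a=3^-1·(≡1), b=3^0·(≡2) mod 3; (1|3)=+1, (2|3)=-1; (−1)^{-1·0·1}·(+1)^0·(-1)^-1 = -1.
v=13: a=13^0·(≡4), b=13^1·(≡10) mod 13; (4|13)=+1, (10|13)=+1; (−1)^{0·1·6}·(+1)^1·(+1)^0 = +1.
|Ram(1767, -14911)| = 2, even; anisotropic at {3, 31}.

[3, 31]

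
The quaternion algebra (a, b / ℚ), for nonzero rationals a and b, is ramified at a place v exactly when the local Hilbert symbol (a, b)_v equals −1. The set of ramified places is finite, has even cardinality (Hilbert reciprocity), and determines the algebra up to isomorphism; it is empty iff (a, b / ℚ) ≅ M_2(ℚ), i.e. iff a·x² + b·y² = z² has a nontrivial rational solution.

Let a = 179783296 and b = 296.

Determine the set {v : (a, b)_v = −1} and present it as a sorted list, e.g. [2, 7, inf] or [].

[11, 17]

(a, b) ≡ (2809114, 74) mod (ℚ^×)²; places V = {2, 7, 11, 17, 29, 37, ∞}.
(a,b)_17: α=1, u≡9; β=0, v≡7 (mod 17); (9|17)=+1, (7|17)=-1; sign (−1)^0·+1^0·-1^1 = -1.
(a,b)_2: α=7, β=3; u≡5, v≡5 (mod 8); ε(u)ε(v)=0·0, αω(v)=7·1, βω(u)=3·1; sum ≡ 0  ⇒  +1.
(a,b)_7: α=1, u≡6; β=0, v≡2 (mod 7); (6|7)=-1, (2|7)=+1; sign (−1)^0·-1^0·+1^1 = +1.
(a,b)_∞: sgn(2809114)=+, sgn(74)=+, so +1.
(a,b)_37: α=1, u≡20; β=1, v≡8 (mod 37); (20|37)=-1, (8|37)=-1; sign (−1)^0·-1^1·-1^1 = +1.
(a,b)_11: α=1, u≡4; β=0, v≡10 (mod 11); (4|11)=+1, (10|11)=-1; sign (−1)^0·+1^0·-1^1 = -1.
(a,b)_29: α=1, u≡7; β=0, v≡6 (mod 29); (7|29)=+1, (6|29)=+1; sign (−1)^0·+1^0·+1^1 = +1.
(2809114, 74 / ℚ) ramifies at {11, 17}: a division algebra.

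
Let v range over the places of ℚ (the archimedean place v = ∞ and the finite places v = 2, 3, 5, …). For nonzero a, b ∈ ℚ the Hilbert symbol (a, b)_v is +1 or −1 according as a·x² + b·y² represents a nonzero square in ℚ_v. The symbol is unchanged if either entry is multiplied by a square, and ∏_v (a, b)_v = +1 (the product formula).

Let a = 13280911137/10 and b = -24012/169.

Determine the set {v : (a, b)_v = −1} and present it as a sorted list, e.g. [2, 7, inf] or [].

[2, 5, 23, 53]

(a, b) ≡ (87316970, -667) mod (ℚ^×)²; places V = {2, 3, 5, 13, 19, 23, 29, 53, ∞}.
(a,b)_5: α=-1, u≡1; β=0, v≡2 (mod 5); (1|5)=+1, (2|5)=-1; sign (−1)^0·+1^0·-1^-1 = -1.
(a,b)_∞: sgn(87316970)=+, sgn(-667)=−, so +1.
(a,b)_19: α=1, u≡1; β=0, v≡17 (mod 19); (1|19)=+1, (17|19)=+1; sign (−1)^0·+1^0·+1^1 = +1.
(a,b)_13: α=3, u≡6; β=-2, v≡12 (mod 13); (6|13)=-1, (12|13)=+1; sign (−1)^0·-1^-2·+1^3 = +1.
(a,b)_23: α=1, u≡21; β=1, v≡19 (mod 23); (21|23)=-1, (19|23)=-1; sign (−1)^1·-1^1·-1^1 = -1.
(a,b)_2: α=-1, β=2; u≡5, v≡5 (mod 8); ε(u)ε(v)=0·0, αω(v)=-1·1, βω(u)=2·1; sum ≡ 1  ⇒  -1.
(a,b)_29: α=1, u≡5; β=1, v≡9 (mod 29); (5|29)=+1, (9|29)=+1; sign (−1)^0·+1^1·+1^1 = +1.
(a,b)_53: α=1, u≡13; β=0, v≡5 (mod 53); (13|53)=+1, (5|53)=-1; sign (−1)^0·+1^0·-1^1 = -1.
(a,b)_3: α=2, u≡2; β=2, v≡2 (mod 3); (2|3)=-1, (2|3)=-1; sign (−1)^0·-1^2·-1^2 = +1.
(87316970, -667 / ℚ) ramifies at {2, 5, 23, 53}: a division algebra.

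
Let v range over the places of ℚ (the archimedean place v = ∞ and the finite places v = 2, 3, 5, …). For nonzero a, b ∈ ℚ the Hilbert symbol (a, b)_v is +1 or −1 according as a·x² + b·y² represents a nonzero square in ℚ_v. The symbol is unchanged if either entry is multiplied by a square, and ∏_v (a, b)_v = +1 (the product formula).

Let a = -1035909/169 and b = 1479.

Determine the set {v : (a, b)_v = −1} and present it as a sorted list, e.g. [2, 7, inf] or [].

[2, 17]

(a, b) ≡ (-29, 1479) mod (ℚ^×)²; places V = {2, 3, 7, 13, 17, 29, ∞}.
(a,b)_3: α=6, u≡1; β=1, v≡1 (mod 3); (1|3)=+1, (1|3)=+1; sign (−1)^0·+1^1·+1^6 = +1.
(a,b)_13: α=-2, u≡9; β=0, v≡10 (mod 13); (9|13)=+1, (10|13)=+1; sign (−1)^0·+1^0·+1^-2 = +1.
(a,b)_7: α=2, u≡6; β=0, v≡2 (mod 7); (6|7)=-1, (2|7)=+1; sign (−1)^0·-1^0·+1^2 = +1.
(a,b)_17: α=0, u≡14; β=1, v≡2 (mod 17); (14|17)=-1, (2|17)=+1; sign (−1)^0·-1^1·+1^0 = -1.
(a,b)_29: α=1, u≡16; β=1, v≡22 (mod 29); (16|29)=+1, (22|29)=+1; sign (−1)^0·+1^1·+1^1 = +1.
(a,b)_2: α=0, β=0; u≡3, v≡7 (mod 8); ε(u)ε(v)=1·1, αω(v)=0·0, βω(u)=0·1; sum ≡ 1  ⇒  -1.
(a,b)_∞: sgn(-29)=−, sgn(1479)=+, so +1.
|Ram(-29, 1479)| = 2, even; anisotropic at {2, 17}.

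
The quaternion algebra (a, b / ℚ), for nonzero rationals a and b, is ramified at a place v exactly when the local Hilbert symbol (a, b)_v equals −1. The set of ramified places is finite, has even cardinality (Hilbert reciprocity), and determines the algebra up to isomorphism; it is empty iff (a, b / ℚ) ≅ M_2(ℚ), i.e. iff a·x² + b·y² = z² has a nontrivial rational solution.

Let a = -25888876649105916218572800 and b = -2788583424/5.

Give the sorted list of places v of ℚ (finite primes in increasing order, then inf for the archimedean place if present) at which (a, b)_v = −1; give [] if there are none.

[2, 5, 13, 17, 31, inf]

(a, b) ≡ (-20553, -930) mod (ℚ^×)²; places V = {2, 3, 5, 7, 11, 13, 17, 31, ∞}.
(a,b)_3: α=3, u≡1; β=1, v≡2 (mod 3); (1|3)=+1, (2|3)=-1; sign (−1)^1·+1^1·-1^3 = +1.
(a,b)_7: α=2, u≡6; β=0, v≡2 (mod 7); (6|7)=-1, (2|7)=+1; sign (−1)^0·-1^0·+1^2 = +1.
(a,b)_5: α=2, u≡3; β=-1, v≡1 (mod 5); (3|5)=-1, (1|5)=+1; sign (−1)^0·-1^-1·+1^2 = -1.
(a,b)_17: α=1, u≡1; β=0, v≡10 (mod 17); (1|17)=+1, (10|17)=-1; sign (−1)^0·+1^0·-1^1 = -1.
(a,b)_2: α=26, β=11; u≡7, v≡7 (mod 8); ε(u)ε(v)=1·1, αω(v)=26·0, βω(u)=11·0; sum ≡ 1  ⇒  -1.
(a,b)_∞: sgn(-20553)=−, sgn(-930)=−, so -1.
(a,b)_13: α=1, u≡7; β=0, v≡2 (mod 13); (7|13)=-1, (2|13)=-1; sign (−1)^0·-1^0·-1^1 = -1.
(a,b)_11: α=6, u≡10; β=4, v≡9 (mod 11); (10|11)=-1, (9|11)=+1; sign (−1)^0·-1^4·+1^6 = +1.
(a,b)_31: α=3, u≡2; β=1, v≡14 (mod 31); (2|31)=+1, (14|31)=+1; sign (−1)^1·+1^1·+1^3 = -1.
Ram(-20553, -930) = {2, 5, 13, 17, 31, ∞}; no ℚ_2-point on the conic.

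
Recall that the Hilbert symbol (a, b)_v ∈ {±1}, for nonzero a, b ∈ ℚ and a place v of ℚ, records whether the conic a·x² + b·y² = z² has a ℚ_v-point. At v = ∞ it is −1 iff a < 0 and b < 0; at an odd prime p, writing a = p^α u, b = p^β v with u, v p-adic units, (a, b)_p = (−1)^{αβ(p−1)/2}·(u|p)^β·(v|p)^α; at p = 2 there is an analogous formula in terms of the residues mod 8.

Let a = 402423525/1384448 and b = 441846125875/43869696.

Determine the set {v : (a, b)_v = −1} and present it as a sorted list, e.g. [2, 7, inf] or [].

[2, 5]

(a, b) ≡ (138, 690) mod (ℚ^×)²; places V = {2, 3, 5, 7, 11, 13, 23, ∞}.
(a,b)_7: α=2, u≡5; β=4, v≡4 (mod 7); (5|7)=-1, (4|7)=+1; sign (−1)^0·-1^4·+1^2 = +1.
(a,b)_∞: sgn(138)=+, sgn(690)=+, so +1.
(a,b)_11: α=0, u≡2; β=2, v≡6 (mod 11); (2|11)=-1, (6|11)=-1; sign (−1)^0·-1^2·-1^0 = +1.
(a,b)_2: α=-13, β=-9; u≡5, v≡1 (mod 8); ε(u)ε(v)=0·0, αω(v)=-13·0, βω(u)=-9·1; sum ≡ 1  ⇒  -1.
(a,b)_23: α=3, u≡18; β=3, v≡17 (mod 23); (18|23)=+1, (17|23)=-1; sign (−1)^1·+1^3·-1^3 = +1.
(a,b)_3: α=3, u≡1; β=-1, v≡2 (mod 3); (1|3)=+1, (2|3)=-1; sign (−1)^1·+1^-1·-1^3 = +1.
(a,b)_13: α=-2, u≡5; β=-4, v≡12 (mod 13); (5|13)=-1, (12|13)=+1; sign (−1)^0·-1^-4·+1^-2 = +1.
(a,b)_5: α=2, u≡2; β=3, v≡2 (mod 5); (2|5)=-1, (2|5)=-1; sign (−1)^0·-1^3·-1^2 = -1.
(138, 690 / ℚ) ramifies at {2, 5}: a division algebra.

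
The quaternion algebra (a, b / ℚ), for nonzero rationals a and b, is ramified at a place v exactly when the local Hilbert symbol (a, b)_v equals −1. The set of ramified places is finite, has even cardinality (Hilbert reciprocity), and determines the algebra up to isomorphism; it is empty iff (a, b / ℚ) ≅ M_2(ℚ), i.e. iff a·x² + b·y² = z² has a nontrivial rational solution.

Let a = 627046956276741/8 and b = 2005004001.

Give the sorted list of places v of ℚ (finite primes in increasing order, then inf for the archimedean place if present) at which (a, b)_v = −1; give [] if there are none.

(a, b) ≡ (190762, 2001) mod (ℚ^×)²; places V = {2, 3, 7, 11, 13, 23, 29, ∞}.
(a,b)_23: α=1, u≡20; β=1, v≡16 (mod 23); (20|23)=-1, (16|23)=+1; sign (−1)^1·-1^1·+1^1 = +1.
(a,b)_11: α=3, u≡10; β=2, v≡2 (mod 11); (10|11)=-1, (2|11)=-1; sign (−1)^0·-1^2·-1^3 = -1.
(a,b)_29: α=1, u≡28; β=1, v≡10 (mod 29); (28|29)=+1, (10|29)=-1; sign (−1)^0·+1^1·-1^1 = -1.
(a,b)_2: α=-3, β=0; u≡5, v≡1 (mod 8); ε(u)ε(v)=0·0, αω(v)=-3·0, βω(u)=0·1; sum ≡ 0  ⇒  +1.
(a,b)_7: α=2, u≡3; β=2, v≡5 (mod 7); (3|7)=-1, (5|7)=-1; sign (−1)^0·-1^2·-1^2 = +1.
(a,b)_∞: sgn(190762)=+, sgn(2001)=+, so +1.
(a,b)_3: α=8, u≡1; β=1, v≡1 (mod 3); (1|3)=+1, (1|3)=+1; sign (−1)^0·+1^1·+1^8 = +1.
(a,b)_13: α=3, u≡4; β=2, v≡12 (mod 13); (4|13)=+1, (12|13)=+1; sign (−1)^0·+1^2·+1^3 = +1.
|Ram(190762, 2001)| = 2, even; anisotropic at {11, 29}.

[11, 29]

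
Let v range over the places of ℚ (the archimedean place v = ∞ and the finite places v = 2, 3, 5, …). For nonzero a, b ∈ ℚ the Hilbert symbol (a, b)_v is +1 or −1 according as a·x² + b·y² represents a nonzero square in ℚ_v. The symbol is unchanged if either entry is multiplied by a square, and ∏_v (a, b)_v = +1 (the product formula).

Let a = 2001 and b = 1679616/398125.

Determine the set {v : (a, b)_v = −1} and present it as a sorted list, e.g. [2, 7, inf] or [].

Mod squares: a ≡ 2001, b ≡ 13. Check v ∈ {∞, 2, 3, 5, 7, 13, 23, 29}.
v=13: a=13^0·(≡12), b=13^-1·(≡12) mod 13; (12|13)=+1, (12|13)=+1; (−1)^{0·-1·6}·(+1)^-1·(+1)^0 = +1.
v=23: a=23^1·(≡18), b=23^0·(≡1) mod 23; (18|23)=+1, (1|23)=+1; (−1)^{1·0·11}·(+1)^0·(+1)^1 = +1.
v=7: a=7^0·(≡6), b=7^-2·(≡3) mod 7; (6|7)=-1, (3|7)=-1; (−1)^{0·-2·3}·(-1)^-2·(-1)^0 = +1.
v=29: a=29^1·(≡11), b=29^0·(≡4) mod 29; (11|29)=-1, (4|29)=+1; (−1)^{1·0·14}·(-1)^0·(+1)^1 = +1.
v=3: a=3^1·(≡1), b=3^8·(≡1) mod 3; (1|3)=+1, (1|3)=+1; (−1)^{1·8·1}·(+1)^8·(+1)^1 = +1.
v=5: a=5^0·(≡1), b=5^-4·(≡3) mod 5; (1|5)=+1, (3|5)=-1; (−1)^{0·-4·2}·(+1)^-4·(-1)^0 = +1.
v=∞: 2001 > 0 and 13 > 0  ⇒  (a,b)_∞ = +1.
v=2: v_2(a)=0, v_2(b)=8; units ≡ 1, 5 (mod 8); ε·ε+αω+βω = 0·0+0·1+8·0 ≡ 0  ⇒  (a,b)_2 = +1.
Ram(a, b) = ∅: the form 2001·x² + 13·y² − z² is isotropic over every ℚ_v, so by Hasse–Minkowski it is isotropic over ℚ.

[]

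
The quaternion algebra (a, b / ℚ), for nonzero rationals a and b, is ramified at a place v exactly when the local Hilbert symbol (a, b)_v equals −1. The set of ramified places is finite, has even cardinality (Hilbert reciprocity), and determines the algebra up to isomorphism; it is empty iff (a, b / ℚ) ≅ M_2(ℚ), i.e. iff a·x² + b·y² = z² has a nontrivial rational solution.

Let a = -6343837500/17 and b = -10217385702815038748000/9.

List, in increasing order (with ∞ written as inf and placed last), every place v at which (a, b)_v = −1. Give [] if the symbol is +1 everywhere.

(a, b) ≡ (-255255, -14630) mod (ℚ^×)²; places V = {2, 3, 5, 7, 11, 13, 17, 19, ∞}.
(a,b)_7: α=1, u≡6; β=3, v≡5 (mod 7); (6|7)=-1, (5|7)=-1; sign (−1)^1·-1^3·-1^1 = -1.
(a,b)_11: α=1, u≡9; β=3, v≡5 (mod 11); (9|11)=+1, (5|11)=+1; sign (−1)^1·+1^3·+1^1 = -1.
(a,b)_∞: sgn(-255255)=−, sgn(-14630)=−, so -1.
(a,b)_17: α=-1, u≡4; β=0, v≡7 (mod 17); (4|17)=+1, (7|17)=-1; sign (−1)^0·+1^0·-1^-1 = -1.
(a,b)_19: α=0, u≡2; β=3, v≡16 (mod 19); (2|19)=-1, (16|19)=+1; sign (−1)^0·-1^3·+1^0 = -1.
(a,b)_3: α=1, u≡1; β=-2, v≡1 (mod 3); (1|3)=+1, (1|3)=+1; sign (−1)^0·+1^-2·+1^1 = +1.
(a,b)_2: α=2, β=5; u≡1, v≡5 (mod 8); ε(u)ε(v)=0·0, αω(v)=2·1, βω(u)=5·0; sum ≡ 0  ⇒  +1.
(a,b)_5: α=5, u≡1; β=3, v≡4 (mod 5); (1|5)=+1, (4|5)=+1; sign (−1)^0·+1^3·+1^5 = +1.
(a,b)_13: α=3, u≡2; β=8, v≡8 (mod 13); (2|13)=-1, (8|13)=-1; sign (−1)^0·-1^8·-1^3 = -1.
|Ram(-255255, -14630)| = 6, even; anisotropic at {7, 11, 13, 17, 19, ∞}.

[7, 11, 13, 17, 19, inf]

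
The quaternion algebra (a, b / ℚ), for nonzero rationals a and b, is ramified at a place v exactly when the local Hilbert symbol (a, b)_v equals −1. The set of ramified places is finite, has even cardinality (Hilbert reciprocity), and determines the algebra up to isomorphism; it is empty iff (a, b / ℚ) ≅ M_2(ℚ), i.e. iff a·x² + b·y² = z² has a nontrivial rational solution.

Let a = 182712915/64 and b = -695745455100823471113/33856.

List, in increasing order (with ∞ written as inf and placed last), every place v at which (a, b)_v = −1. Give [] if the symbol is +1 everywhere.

(a, b) ≡ (5115, -217) mod (ℚ^×)²; places V = {2, 3, 5, 7, 11, 23, 31, ∞}.
(a,b)_7: α=2, u≡5; β=9, v≡1 (mod 7); (5|7)=-1, (1|7)=+1; sign (−1)^0·-1^9·+1^2 = -1.
(a,b)_∞: sgn(5115)=+, sgn(-217)=−, so +1.
(a,b)_11: α=1, u≡5; β=2, v≡4 (mod 11); (5|11)=+1, (4|11)=+1; sign (−1)^0·+1^2·+1^1 = +1.
(a,b)_31: α=1, u≡14; β=3, v≡29 (mod 31); (14|31)=+1, (29|31)=-1; sign (−1)^1·+1^3·-1^1 = +1.
(a,b)_3: α=7, u≡1; β=14, v≡2 (mod 3); (1|3)=+1, (2|3)=-1; sign (−1)^0·+1^14·-1^7 = -1.
(a,b)_23: α=0, u≡1; β=-2, v≡18 (mod 23); (1|23)=+1, (18|23)=+1; sign (−1)^0·+1^-2·+1^0 = +1.
(a,b)_2: α=-6, β=-6; u≡3, v≡7 (mod 8); ε(u)ε(v)=1·1, αω(v)=-6·0, βω(u)=-6·1; sum ≡ 1  ⇒  -1.
(a,b)_5: α=1, u≡2; β=0, v≡2 (mod 5); (2|5)=-1, (2|5)=-1; sign (−1)^0·-1^0·-1^1 = -1.
(5115, -217 / ℚ) ramifies at {2, 3, 5, 7}: a division algebra.

[2, 3, 5, 7]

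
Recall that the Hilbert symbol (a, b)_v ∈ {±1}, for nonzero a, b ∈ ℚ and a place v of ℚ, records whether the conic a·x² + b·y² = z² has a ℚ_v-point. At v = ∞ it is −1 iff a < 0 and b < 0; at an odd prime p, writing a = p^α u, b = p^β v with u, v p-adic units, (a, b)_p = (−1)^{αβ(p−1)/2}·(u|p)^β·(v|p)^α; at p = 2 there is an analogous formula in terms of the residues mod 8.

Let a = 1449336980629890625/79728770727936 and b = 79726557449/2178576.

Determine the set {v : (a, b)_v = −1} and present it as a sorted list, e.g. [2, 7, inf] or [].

Mod squares: a ≡ 30107, b ≡ 161. Check v ∈ {∞, 2, 3, 5, 7, 11, 13, 17, 19, 23, 41}.
v=5: a=5^6·(≡3), b=5^0·(≡4) mod 5; (3|5)=-1, (4|5)=+1; (−1)^{6·0·2}·(-1)^0·(+1)^6 = +1.
v=17: a=17^5·(≡14), b=17^4·(≡4) mod 17; (14|17)=-1, (4|17)=+1; (−1)^{5·4·8}·(-1)^4·(+1)^5 = +1.
v=23: a=23^1·(≡14), b=23^1·(≡17) mod 23; (14|23)=-1, (17|23)=-1; (−1)^{1·1·11}·(-1)^1·(-1)^1 = -1.
v=19: a=19^-2·(≡16), b=19^0·(≡4) mod 19; (16|19)=+1, (4|19)=+1; (−1)^{-2·0·9}·(+1)^0·(+1)^-2 = +1.
v=13: a=13^2·(≡1), b=13^0·(≡11) mod 13; (1|13)=+1, (11|13)=-1; (−1)^{2·0·6}·(+1)^0·(-1)^2 = +1.
v=11: a=11^-1·(≡4), b=11^2·(≡10) mod 11; (4|11)=+1, (10|11)=-1; (−1)^{-1·2·5}·(+1)^2·(-1)^-1 = -1.
v=2: v_2(a)=-14, v_2(b)=-4; units ≡ 3, 1 (mod 8); ε·ε+αω+βω = 1·0+-14·0+-4·1 ≡ 0  ⇒  (a,b)_2 = +1.
v=41: a=41^-2·(≡38), b=41^-2·(≡29) mod 41; (38|41)=-1, (29|41)=-1; (−1)^{-2·-2·20}·(-1)^-2·(-1)^-2 = +1.
v=∞: 30107 > 0 and 161 > 0  ⇒  (a,b)_∞ = +1.
v=7: a=7^5·(≡3), b=7^3·(≡2) mod 7; (3|7)=-1, (2|7)=+1; (−1)^{5·3·3}·(-1)^3·(+1)^5 = +1.
v=3: a=3^-6·(≡2), b=3^-4·(≡2) mod 3; (2|3)=-1, (2|3)=-1; (−1)^{-6·-4·1}·(-1)^-4·(-1)^-6 = +1.
(30107, 161 / ℚ) ramifies at {11, 23}: a division algebra.

[11, 23]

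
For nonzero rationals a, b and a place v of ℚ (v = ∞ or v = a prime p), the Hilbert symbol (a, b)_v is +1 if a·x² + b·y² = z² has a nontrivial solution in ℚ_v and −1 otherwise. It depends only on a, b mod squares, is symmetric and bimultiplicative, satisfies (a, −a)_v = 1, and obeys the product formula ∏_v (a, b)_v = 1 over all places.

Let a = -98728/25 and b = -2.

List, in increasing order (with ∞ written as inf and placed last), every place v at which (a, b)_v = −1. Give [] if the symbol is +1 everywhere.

[7, inf]

(a, b) ≡ (-24682, -2) mod (ℚ^×)²; places V = {2, 5, 7, 41, 43, ∞}.
(a,b)_5: α=-2, u≡2; β=0, v≡3 (mod 5); (2|5)=-1, (3|5)=-1; sign (−1)^0·-1^0·-1^-2 = +1.
(a,b)_7: α=1, u≡2; β=0, v≡5 (mod 7); (2|7)=+1, (5|7)=-1; sign (−1)^0·+1^0·-1^1 = -1.
(a,b)_43: α=1, u≡32; β=0, v≡41 (mod 43); (32|43)=-1, (41|43)=+1; sign (−1)^0·-1^0·+1^1 = +1.
(a,b)_∞: sgn(-24682)=−, sgn(-2)=−, so -1.
(a,b)_41: α=1, u≡7; β=0, v≡39 (mod 41); (7|41)=-1, (39|41)=+1; sign (−1)^0·-1^0·+1^1 = +1.
(a,b)_2: α=3, β=1; u≡3, v≡7 (mod 8); ε(u)ε(v)=1·1, αω(v)=3·0, βω(u)=1·1; sum ≡ 0  ⇒  +1.
Ram(-24682, -2) = {7, ∞}; no ℚ_7-point on the conic.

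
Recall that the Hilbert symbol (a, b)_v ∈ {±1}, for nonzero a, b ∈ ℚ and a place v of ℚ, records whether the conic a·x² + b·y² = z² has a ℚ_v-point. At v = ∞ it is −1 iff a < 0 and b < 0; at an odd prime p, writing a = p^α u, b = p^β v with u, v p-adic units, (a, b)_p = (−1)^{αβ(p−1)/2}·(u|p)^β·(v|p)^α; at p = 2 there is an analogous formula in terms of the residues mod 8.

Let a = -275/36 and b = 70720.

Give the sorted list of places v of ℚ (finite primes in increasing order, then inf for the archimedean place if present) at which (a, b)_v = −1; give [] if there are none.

[13, 17]

Mod squares: a ≡ -11, b ≡ 1105. Check v ∈ {∞, 2, 3, 5, 11, 13, 17}.
v=5: a=5^2·(≡4), b=5^1·(≡4) mod 5; (4|5)=+1, (4|5)=+1; (−1)^{2·1·2}·(+1)^1·(+1)^2 = +1.
v=13: a=13^0·(≡5), b=13^1·(≡6) mod 13; (5|13)=-1, (6|13)=-1; (−1)^{0·1·6}·(-1)^1·(-1)^0 = -1.
v=3: a=3^-2·(≡1), b=3^0·(≡1) mod 3; (1|3)=+1, (1|3)=+1; (−1)^{-2·0·1}·(+1)^0·(+1)^-2 = +1.
v=2: v_2(a)=-2, v_2(b)=6; units ≡ 5, 1 (mod 8); ε·ε+αω+βω = 0·0+-2·0+6·1 ≡ 0  ⇒  (a,b)_2 = +1.
v=11: a=11^1·(≡10), b=11^0·(≡1) mod 11; (10|11)=-1, (1|11)=+1; (−1)^{1·0·5}·(-1)^0·(+1)^1 = +1.
v=∞: -11 < 0 and 1105 > 0  ⇒  (a,b)_∞ = +1.
v=17: a=17^0·(≡7), b=17^1·(≡12) mod 17; (7|17)=-1, (12|17)=-1; (−1)^{0·1·8}·(-1)^1·(-1)^0 = -1.
(-11, 1105 / ℚ) ramifies at {13, 17}: a division algebra.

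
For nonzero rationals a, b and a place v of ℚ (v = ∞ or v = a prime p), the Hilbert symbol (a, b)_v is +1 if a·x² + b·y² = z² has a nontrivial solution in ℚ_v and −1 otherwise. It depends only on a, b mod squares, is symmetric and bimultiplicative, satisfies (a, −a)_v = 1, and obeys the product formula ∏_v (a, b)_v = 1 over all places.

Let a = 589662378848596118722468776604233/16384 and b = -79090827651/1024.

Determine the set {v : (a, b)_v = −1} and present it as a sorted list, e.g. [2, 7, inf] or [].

[29, 31, 37, 53]

Mod squares: a ≡ 2718219097, b ≡ -12054691. Check v ∈ {∞, 2, 3, 11, 17, 19, 23, 29, 31, 37, 53}.
v=2: v_2(a)=-14, v_2(b)=-10; units ≡ 1, 5 (mod 8); ε·ε+αω+βω = 0·0+-14·1+-10·0 ≡ 0  ⇒  (a,b)_2 = +1.
v=3: a=3^12·(≡1), b=3^8·(≡2) mod 3; (1|3)=+1, (2|3)=-1; (−1)^{12·8·1}·(+1)^8·(-1)^12 = +1.
v=19: a=19^1·(≡2), b=19^0·(≡5) mod 19; (2|19)=-1, (5|19)=+1; (−1)^{1·0·9}·(-1)^0·(+1)^1 = +1.
v=29: a=29^3·(≡11), b=29^1·(≡28) mod 29; (11|29)=-1, (28|29)=+1; (−1)^{3·1·14}·(-1)^1·(+1)^3 = -1.
v=17: a=17^1·(≡10), b=17^0·(≡2) mod 17; (10|17)=-1, (2|17)=+1; (−1)^{1·0·8}·(-1)^0·(+1)^1 = +1.
v=23: a=23^3·(≡16), b=23^1·(≡15) mod 23; (16|23)=+1, (15|23)=-1; (−1)^{3·1·11}·(+1)^1·(-1)^3 = +1.
v=37: a=37^1·(≡32), b=37^0·(≡17) mod 37; (32|37)=-1, (17|37)=-1; (−1)^{1·0·18}·(-1)^0·(-1)^1 = -1.
v=31: a=31^3·(≡22), b=31^1·(≡29) mod 31; (22|31)=-1, (29|31)=-1; (−1)^{3·1·15}·(-1)^1·(-1)^3 = -1.
v=11: a=11^3·(≡6), b=11^1·(≡3) mod 11; (6|11)=-1, (3|11)=+1; (−1)^{3·1·5}·(-1)^1·(+1)^3 = +1.
v=∞: 2718219097 > 0 and -12054691 < 0  ⇒  (a,b)_∞ = +1.
v=53: a=53^4·(≡14), b=53^1·(≡28) mod 53; (14|53)=-1, (28|53)=+1; (−1)^{4·1·26}·(-1)^1·(+1)^4 = -1.
(2718219097, -12054691 / ℚ) ramifies at {29, 31, 37, 53}: a division algebra.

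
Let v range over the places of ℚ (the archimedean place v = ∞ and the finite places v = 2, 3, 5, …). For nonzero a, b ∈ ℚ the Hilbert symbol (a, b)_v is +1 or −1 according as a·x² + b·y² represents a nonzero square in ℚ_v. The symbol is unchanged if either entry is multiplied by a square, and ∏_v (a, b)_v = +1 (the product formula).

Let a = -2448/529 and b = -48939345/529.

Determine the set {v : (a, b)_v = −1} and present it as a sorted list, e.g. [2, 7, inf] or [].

[2, 5, 17, 19, 37, inf]

(a, b) ≡ (-17, -5437705) mod (ℚ^×)²; places V = {2, 3, 5, 7, 13, 17, 19, 23, 37, ∞}.
(a,b)_37: α=0, u≡23; β=1, v≡16 (mod 37); (23|37)=-1, (16|37)=+1; sign (−1)^0·-1^1·+1^0 = -1.
(a,b)_3: α=2, u≡1; β=2, v≡2 (mod 3); (1|3)=+1, (2|3)=-1; sign (−1)^0·+1^2·-1^2 = +1.
(a,b)_2: α=4, β=0; u≡7, v≡7 (mod 8); ε(u)ε(v)=1·1, αω(v)=4·0, βω(u)=0·0; sum ≡ 1  ⇒  -1.
(a,b)_23: α=-2, u≡13; β=-2, v≡9 (mod 23); (13|23)=+1, (9|23)=+1; sign (−1)^0·+1^-2·+1^-2 = +1.
(a,b)_19: α=0, u≡18; β=1, v≡13 (mod 19); (18|19)=-1, (13|19)=-1; sign (−1)^0·-1^1·-1^0 = -1.
(a,b)_5: α=0, u≡3; β=1, v≡4 (mod 5); (3|5)=-1, (4|5)=+1; sign (−1)^0·-1^1·+1^0 = -1.
(a,b)_7: α=0, u≡4; β=1, v≡5 (mod 7); (4|7)=+1, (5|7)=-1; sign (−1)^0·+1^1·-1^0 = +1.
(a,b)_13: α=0, u≡1; β=1, v≡3 (mod 13); (1|13)=+1, (3|13)=+1; sign (−1)^0·+1^1·+1^0 = +1.
(a,b)_17: α=1, u≡13; β=1, v≡6 (mod 17); (13|17)=+1, (6|17)=-1; sign (−1)^0·+1^1·-1^1 = -1.
(a,b)_∞: sgn(-17)=−, sgn(-5437705)=−, so -1.
Ram(-17, -5437705) = {2, 5, 17, 19, 37, ∞}; no ℚ_2-point on the conic.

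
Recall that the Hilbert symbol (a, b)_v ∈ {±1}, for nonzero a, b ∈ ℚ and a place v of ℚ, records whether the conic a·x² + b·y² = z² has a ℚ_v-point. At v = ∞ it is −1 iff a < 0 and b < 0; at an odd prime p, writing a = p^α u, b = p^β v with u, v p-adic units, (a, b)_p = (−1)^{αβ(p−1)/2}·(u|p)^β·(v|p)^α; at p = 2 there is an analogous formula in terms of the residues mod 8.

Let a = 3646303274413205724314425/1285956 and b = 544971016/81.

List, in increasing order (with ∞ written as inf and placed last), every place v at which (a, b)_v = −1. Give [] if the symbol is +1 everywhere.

(a, b) ≡ (1537, 136242754) mod (ℚ^×)²; places V = {2, 3, 5, 7, 11, 13, 23, 29, 41, 47, 53, ∞}.
(a,b)_41: α=2, u≡8; β=1, v≡19 (mod 41); (8|41)=+1, (19|41)=-1; sign (−1)^0·+1^1·-1^2 = +1.
(a,b)_29: α=3, u≡20; β=1, v≡2 (mod 29); (20|29)=+1, (2|29)=-1; sign (−1)^0·+1^1·-1^3 = -1.
(a,b)_∞: sgn(1537)=+, sgn(136242754)=+, so +1.
(a,b)_11: α=2, u≡2; β=0, v≡10 (mod 11); (2|11)=-1, (10|11)=-1; sign (−1)^0·-1^0·-1^2 = +1.
(a,b)_3: α=-8, u≡1; β=-4, v≡1 (mod 3); (1|3)=+1, (1|3)=+1; sign (−1)^0·+1^-4·+1^-8 = +1.
(a,b)_13: α=2, u≡3; β=0, v≡6 (mod 13); (3|13)=+1, (6|13)=-1; sign (−1)^0·+1^0·-1^2 = +1.
(a,b)_47: α=2, u≡20; β=1, v≡15 (mod 47); (20|47)=-1, (15|47)=-1; sign (−1)^0·-1^1·-1^2 = -1.
(a,b)_53: α=3, u≡6; β=1, v≡32 (mod 53); (6|53)=+1, (32|53)=-1; sign (−1)^0·+1^1·-1^3 = -1.
(a,b)_2: α=-2, β=3; u≡1, v≡1 (mod 8); ε(u)ε(v)=0·0, αω(v)=-2·0, βω(u)=3·0; sum ≡ 0  ⇒  +1.
(a,b)_7: α=-2, u≡2; β=0, v≡4 (mod 7); (2|7)=+1, (4|7)=+1; sign (−1)^0·+1^0·+1^-2 = +1.
(a,b)_23: α=2, u≡21; β=1, v≡21 (mod 23); (21|23)=-1, (21|23)=-1; sign (−1)^0·-1^1·-1^2 = -1.
(a,b)_5: α=2, u≡2; β=0, v≡1 (mod 5); (2|5)=-1, (1|5)=+1; sign (−1)^0·-1^0·+1^2 = +1.
(1537, 136242754 / ℚ) ramifies at {23, 29, 47, 53}: a division algebra.

[23, 29, 47, 53]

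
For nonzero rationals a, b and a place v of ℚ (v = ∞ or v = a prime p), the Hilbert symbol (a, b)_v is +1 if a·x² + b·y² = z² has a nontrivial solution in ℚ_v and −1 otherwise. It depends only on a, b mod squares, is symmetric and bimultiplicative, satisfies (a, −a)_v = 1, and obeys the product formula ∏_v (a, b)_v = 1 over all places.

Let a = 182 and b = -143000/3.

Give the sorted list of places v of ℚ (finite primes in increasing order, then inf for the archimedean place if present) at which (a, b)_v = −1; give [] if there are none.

Mod squares: a ≡ 182, b ≡ -4290. Check v ∈ {∞, 2, 3, 5, 7, 11, 13}.
v=∞: 182 > 0 and -4290 < 0  ⇒  (a,b)_∞ = +1.
v=11: a=11^0·(≡6), b=11^1·(≡8) mod 11; (6|11)=-1, (8|11)=-1; (−1)^{0·1·5}·(-1)^1·(-1)^0 = -1.
v=3: a=3^0·(≡2), b=3^-1·(≡1) mod 3; (2|3)=-1, (1|3)=+1; (−1)^{0·-1·1}·(-1)^-1·(+1)^0 = -1.
v=5: a=5^0·(≡2), b=5^3·(≡2) mod 5; (2|5)=-1, (2|5)=-1; (−1)^{0·3·2}·(-1)^3·(-1)^0 = -1.
v=13: a=13^1·(≡1), b=13^1·(≡8) mod 13; (1|13)=+1, (8|13)=-1; (−1)^{1·1·6}·(+1)^1·(-1)^1 = -1.
v=7: a=7^1·(≡5), b=7^0·(≡1) mod 7; (5|7)=-1, (1|7)=+1; (−1)^{1·0·3}·(-1)^0·(+1)^1 = +1.
v=2: v_2(a)=1, v_2(b)=3; units ≡ 3, 7 (mod 8); ε·ε+αω+βω = 1·1+1·0+3·1 ≡ 0  ⇒  (a,b)_2 = +1.
|Ram(182, -4290)| = 4, even; anisotropic at {3, 5, 11, 13}.

[3, 5, 11, 13]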